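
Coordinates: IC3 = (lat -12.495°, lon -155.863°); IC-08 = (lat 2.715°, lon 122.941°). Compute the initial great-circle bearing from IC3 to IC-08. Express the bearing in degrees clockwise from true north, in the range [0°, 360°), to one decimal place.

274.6°

Δλ = -81.1960°
y = sin Δλ · cos φ₂ = -0.987108
x = cos φ₁ sin φ₂ − sin φ₁ cos φ₂ cos Δλ = 0.079323
θ = atan2(y, x) = -85.4056° → 274.5944° (mod 360°)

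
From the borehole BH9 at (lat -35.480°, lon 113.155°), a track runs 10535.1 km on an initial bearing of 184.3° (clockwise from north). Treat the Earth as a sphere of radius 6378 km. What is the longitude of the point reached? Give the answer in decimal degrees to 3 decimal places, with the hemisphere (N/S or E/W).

60.213°W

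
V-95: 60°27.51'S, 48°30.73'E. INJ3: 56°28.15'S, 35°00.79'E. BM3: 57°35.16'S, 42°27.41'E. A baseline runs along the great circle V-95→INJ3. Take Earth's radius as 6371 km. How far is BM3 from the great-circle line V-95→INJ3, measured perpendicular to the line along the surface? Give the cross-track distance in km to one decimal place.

V-95: φ = -60.45850°, λ = +48.51217°
INJ3: φ = -56.46917°, λ = +35.01317°
BM3: φ = -57.58600°, λ = +42.45683°
δ₁₃ = central angle V-95→BM3 = 0.073924 rad  (haversine)
θ₁₃ = bearing V-95→BM3 = 310.038°,  θ₁₂ = bearing V-95→INJ3 = 293.585°
dₓₜ = R·arcsin(sin δ₁₃ · sin(θ₁₃ − θ₁₂)) = 6371·arcsin(0.07386·sin(16.453°)) = 133.278 km
|dₓₜ| = 133.278 km

133.3 km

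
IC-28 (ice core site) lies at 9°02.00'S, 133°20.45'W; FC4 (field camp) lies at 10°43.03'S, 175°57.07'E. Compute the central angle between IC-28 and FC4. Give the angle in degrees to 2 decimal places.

IC-28: φ = -9.03333°, λ = -133.34083°
FC4: φ = -10.71717°, λ = +175.95117°
Δφ = -1.6838°,  Δλ = -50.7080°
a = sin²(Δφ/2) + cos φ₁ cos φ₂ sin²(Δλ/2) = 0.178147
c = 2·arcsin(√a) = 0.871464 rad = 49.9312°

49.93°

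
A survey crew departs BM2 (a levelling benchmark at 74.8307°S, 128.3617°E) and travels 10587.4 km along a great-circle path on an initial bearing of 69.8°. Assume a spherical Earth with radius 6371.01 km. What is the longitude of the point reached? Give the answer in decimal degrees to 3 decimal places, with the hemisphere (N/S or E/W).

159.884°W

δ = d/R = 10587.4/6371.01 = 1.661809 rad
φ₂ = arcsin(sin φ₁ cos δ + cos φ₁ sin δ cos θ)
   = arcsin(-0.96516·-0.09089 + 0.26167·0.99586·0.34530) = 10.23588°
λ₂ = λ₁ + atan2(sin θ sin δ cos φ₁, cos δ − sin φ₁ sin φ₂) = -159.88373°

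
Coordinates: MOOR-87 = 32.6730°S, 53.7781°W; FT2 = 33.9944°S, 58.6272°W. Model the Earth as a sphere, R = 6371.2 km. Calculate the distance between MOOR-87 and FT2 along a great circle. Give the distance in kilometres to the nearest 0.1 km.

473.8 km

Δφ = -1.3214°,  Δλ = -4.8491°
a = sin²(Δφ/2) + cos φ₁ cos φ₂ sin²(Δλ/2) = 0.001382
c = 2·arcsin(√a) = 0.074366 rad = 4.2609°
d = R·c = 6371.2 × 0.074366 = 473.8 km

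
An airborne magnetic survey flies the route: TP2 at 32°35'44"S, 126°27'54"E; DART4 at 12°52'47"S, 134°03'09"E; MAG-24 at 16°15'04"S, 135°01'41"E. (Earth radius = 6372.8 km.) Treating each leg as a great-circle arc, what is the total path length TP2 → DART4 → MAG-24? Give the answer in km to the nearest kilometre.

2714 km

TP2: φ = -32.59556°, λ = +126.46500°
DART4: φ = -12.87972°, λ = +134.05250°
MAG-24: φ = -16.25111°, λ = +135.02806°
TP2→DART4: c = 0.364825 rad, d = 2324.95 km
DART4→MAG-24: c = 0.061105 rad, d = 389.41 km
Total = 2324.95 + 389.41 = 2714.36 km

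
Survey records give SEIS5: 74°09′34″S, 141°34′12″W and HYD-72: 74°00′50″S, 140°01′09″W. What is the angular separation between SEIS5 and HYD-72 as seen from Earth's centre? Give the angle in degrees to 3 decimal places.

0.449°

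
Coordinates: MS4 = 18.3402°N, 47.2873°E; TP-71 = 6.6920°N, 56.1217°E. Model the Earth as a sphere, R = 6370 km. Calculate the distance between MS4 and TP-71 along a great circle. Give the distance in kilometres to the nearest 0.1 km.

1610.2 km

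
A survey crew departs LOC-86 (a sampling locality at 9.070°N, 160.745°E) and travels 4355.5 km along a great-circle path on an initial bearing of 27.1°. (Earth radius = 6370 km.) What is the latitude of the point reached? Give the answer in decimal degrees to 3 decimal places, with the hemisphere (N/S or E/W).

δ = d/R = 4355.5/6370 = 0.683752 rad
φ₂ = arcsin(sin φ₁ cos δ + cos φ₁ sin δ cos θ)
   = arcsin(0.15764·0.77521 + 0.98750·0.63171·0.89021) = 42.65062°
λ₂ = λ₁ + atan2(sin θ sin δ cos φ₁, cos δ − sin φ₁ sin φ₂) = -176.22215°

42.651°N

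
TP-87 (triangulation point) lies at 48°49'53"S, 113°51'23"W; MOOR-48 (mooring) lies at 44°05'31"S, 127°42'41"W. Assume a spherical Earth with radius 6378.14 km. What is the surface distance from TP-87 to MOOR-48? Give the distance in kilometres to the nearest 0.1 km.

1183.8 km

TP-87: φ = -48.83139°, λ = -113.85639°
MOOR-48: φ = -44.09194°, λ = -127.71139°
Δφ = 4.7394°,  Δλ = -13.8550°
a = sin²(Δφ/2) + cos φ₁ cos φ₂ sin²(Δλ/2) = 0.008588
c = 2·arcsin(√a) = 0.185605 rad = 10.6344°
d = R·c = 6378.14 × 0.185605 = 1183.8 km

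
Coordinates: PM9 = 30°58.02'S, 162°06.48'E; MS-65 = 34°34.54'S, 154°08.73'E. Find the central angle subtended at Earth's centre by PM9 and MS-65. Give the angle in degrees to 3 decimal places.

PM9: φ = -30.96700°, λ = +162.10800°
MS-65: φ = -34.57567°, λ = +154.14550°
Δφ = -3.6087°,  Δλ = -7.9625°
a = sin²(Δφ/2) + cos φ₁ cos φ₂ sin²(Δλ/2) = 0.004395
c = 2·arcsin(√a) = 0.132683 rad = 7.6022°

7.602°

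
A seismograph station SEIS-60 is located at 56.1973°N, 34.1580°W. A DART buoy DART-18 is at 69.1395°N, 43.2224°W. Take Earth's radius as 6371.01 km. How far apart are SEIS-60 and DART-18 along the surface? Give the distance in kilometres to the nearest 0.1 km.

Δφ = 12.9422°,  Δλ = -9.0644°
a = sin²(Δφ/2) + cos φ₁ cos φ₂ sin²(Δλ/2) = 0.013939
c = 2·arcsin(√a) = 0.236677 rad = 13.5606°
d = R·c = 6371.01 × 0.236677 = 1507.9 km

1507.9 km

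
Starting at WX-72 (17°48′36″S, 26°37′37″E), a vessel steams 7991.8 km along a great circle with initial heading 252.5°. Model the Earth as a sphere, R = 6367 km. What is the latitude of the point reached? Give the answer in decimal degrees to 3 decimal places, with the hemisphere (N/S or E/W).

21.536°S

WX-72: φ = -17.81000°, λ = +26.62694°
δ = d/R = 7991.8/6367 = 1.255191 rad
φ₂ = arcsin(sin φ₁ cos δ + cos φ₁ sin δ cos θ)
   = arcsin(-0.30586·0.31039 + 0.95208·0.95061·-0.30071) = -21.53634°
λ₂ = λ₁ + atan2(sin θ sin δ cos φ₁, cos δ − sin φ₁ sin φ₂) = -50.44642°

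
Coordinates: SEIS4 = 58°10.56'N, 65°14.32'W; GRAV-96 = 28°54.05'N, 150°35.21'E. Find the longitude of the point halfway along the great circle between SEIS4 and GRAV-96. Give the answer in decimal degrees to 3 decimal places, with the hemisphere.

174.843°W

SEIS4: φ = +58.17600°, λ = -65.23867°
GRAV-96: φ = +28.90083°, λ = +150.58683°
Bx = cos φ₂ cos Δλ = -0.709824,  By = cos φ₂ sin Δλ = -0.512422
φₘ = atan2(sin φ₁ + sin φ₂, √((cos φ₁ + Bx)² + By²)) = 67.80071°
λₘ = λ₁ + atan2(By, cos φ₁ + Bx) = -174.84334°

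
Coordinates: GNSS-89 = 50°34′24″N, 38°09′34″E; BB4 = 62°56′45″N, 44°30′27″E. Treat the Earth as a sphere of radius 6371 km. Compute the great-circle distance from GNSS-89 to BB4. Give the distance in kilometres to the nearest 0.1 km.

1427.5 km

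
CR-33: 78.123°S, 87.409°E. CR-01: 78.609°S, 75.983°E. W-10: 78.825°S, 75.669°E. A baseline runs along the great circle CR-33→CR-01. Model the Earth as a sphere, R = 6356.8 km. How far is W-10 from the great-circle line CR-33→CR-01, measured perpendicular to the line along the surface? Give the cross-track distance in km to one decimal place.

23.1 km

δ₁₃ = central angle CR-33→W-10 = 0.042652 rad  (haversine)
θ₁₃ = bearing CR-33→W-10 = 247.642°,  θ₁₂ = bearing CR-33→CR-01 = 252.532°
dₓₜ = R·arcsin(sin δ₁₃ · sin(θ₁₃ − θ₁₂)) = 6356.8·arcsin(0.04264·sin(-4.889°)) = -23.101 km
|dₓₜ| = 23.101 km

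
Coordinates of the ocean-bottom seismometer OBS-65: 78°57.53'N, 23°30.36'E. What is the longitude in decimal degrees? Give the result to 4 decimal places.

23.5060°E

23° + 30.36′/60 = 23 + 0.50600 = 23.5060°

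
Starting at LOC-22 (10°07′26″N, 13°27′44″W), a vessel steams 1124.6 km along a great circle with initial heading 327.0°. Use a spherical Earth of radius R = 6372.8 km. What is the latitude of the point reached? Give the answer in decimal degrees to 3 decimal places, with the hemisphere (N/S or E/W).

LOC-22: φ = +10.12389°, λ = -13.46222°
δ = d/R = 1124.6/6372.8 = 0.176469 rad
φ₂ = arcsin(sin φ₁ cos δ + cos φ₁ sin δ cos θ)
   = arcsin(0.17578·0.98447 + 0.98443·0.17555·0.83867) = 18.54124°
λ₂ = λ₁ + atan2(sin θ sin δ cos φ₁, cos δ − sin φ₁ sin φ₂) = -19.25024°

18.541°N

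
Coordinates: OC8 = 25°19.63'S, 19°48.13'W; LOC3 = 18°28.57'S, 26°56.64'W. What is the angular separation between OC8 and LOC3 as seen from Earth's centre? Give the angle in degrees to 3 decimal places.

OC8: φ = -25.32717°, λ = -19.80217°
LOC3: φ = -18.47617°, λ = -26.94400°
Δφ = 6.8510°,  Δλ = -7.1418°
a = sin²(Δφ/2) + cos φ₁ cos φ₂ sin²(Δλ/2) = 0.006896
c = 2·arcsin(√a) = 0.166274 rad = 9.5268°

9.527°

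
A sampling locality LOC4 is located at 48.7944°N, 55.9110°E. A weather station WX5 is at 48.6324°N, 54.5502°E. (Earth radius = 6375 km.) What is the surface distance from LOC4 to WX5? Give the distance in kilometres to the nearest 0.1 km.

Δφ = -0.1620°,  Δλ = -1.3608°
a = sin²(Δφ/2) + cos φ₁ cos φ₂ sin²(Δλ/2) = 0.000063
c = 2·arcsin(√a) = 0.015924 rad = 0.9124°
d = R·c = 6375 × 0.015924 = 101.5 km

101.5 km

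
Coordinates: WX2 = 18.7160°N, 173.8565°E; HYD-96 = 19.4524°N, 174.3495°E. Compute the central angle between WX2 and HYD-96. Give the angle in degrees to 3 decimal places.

Δφ = 0.7364°,  Δλ = 0.4930°
a = sin²(Δφ/2) + cos φ₁ cos φ₂ sin²(Δλ/2) = 0.000058
c = 2·arcsin(√a) = 0.015209 rad = 0.8714°

0.871°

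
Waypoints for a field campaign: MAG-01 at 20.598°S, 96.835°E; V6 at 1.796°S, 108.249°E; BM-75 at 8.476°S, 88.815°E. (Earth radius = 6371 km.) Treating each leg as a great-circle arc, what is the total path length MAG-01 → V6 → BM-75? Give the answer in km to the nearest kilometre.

4706 km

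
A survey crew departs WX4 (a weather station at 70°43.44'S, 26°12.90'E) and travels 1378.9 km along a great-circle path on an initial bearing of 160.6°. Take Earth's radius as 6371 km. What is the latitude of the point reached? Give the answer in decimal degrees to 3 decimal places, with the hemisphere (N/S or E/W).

WX4: φ = -70.72400°, λ = +26.21500°
δ = d/R = 1378.9/6371 = 0.216434 rad
φ₂ = arcsin(sin φ₁ cos δ + cos φ₁ sin δ cos θ)
   = arcsin(-0.94394·0.97667 + 0.33012·0.21475·-0.94322) = -81.41061°
λ₂ = λ₁ + atan2(sin θ sin δ cos φ₁, cos δ − sin φ₁ sin φ₂) = 54.74391°

81.411°S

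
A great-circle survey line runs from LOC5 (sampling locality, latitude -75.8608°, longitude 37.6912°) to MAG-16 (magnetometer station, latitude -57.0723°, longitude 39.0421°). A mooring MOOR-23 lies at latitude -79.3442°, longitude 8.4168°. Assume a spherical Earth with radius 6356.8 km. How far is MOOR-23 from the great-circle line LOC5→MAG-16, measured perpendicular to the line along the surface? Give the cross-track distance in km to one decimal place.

553.9 km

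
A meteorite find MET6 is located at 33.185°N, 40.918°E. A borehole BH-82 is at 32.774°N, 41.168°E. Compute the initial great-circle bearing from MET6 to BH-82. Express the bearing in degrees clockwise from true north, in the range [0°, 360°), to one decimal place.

152.9°

Δλ = 0.2500°
y = sin Δλ · cos φ₂ = 0.003669
x = cos φ₁ sin φ₂ − sin φ₁ cos φ₂ cos Δλ = -0.007169
θ = atan2(y, x) = 152.8985° → 152.8985° (mod 360°)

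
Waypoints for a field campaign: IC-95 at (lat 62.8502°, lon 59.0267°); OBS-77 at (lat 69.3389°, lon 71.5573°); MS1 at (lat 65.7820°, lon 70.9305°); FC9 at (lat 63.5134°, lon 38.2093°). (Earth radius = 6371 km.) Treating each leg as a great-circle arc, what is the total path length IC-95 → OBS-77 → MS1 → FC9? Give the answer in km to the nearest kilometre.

2869 km

IC-95→OBS-77: c = 0.143238 rad, d = 912.57 km
OBS-77→MS1: c = 0.062219 rad, d = 396.40 km
MS1→FC9: c = 0.244806 rad, d = 1559.66 km
Total = 912.57 + 396.40 + 1559.66 = 2868.63 km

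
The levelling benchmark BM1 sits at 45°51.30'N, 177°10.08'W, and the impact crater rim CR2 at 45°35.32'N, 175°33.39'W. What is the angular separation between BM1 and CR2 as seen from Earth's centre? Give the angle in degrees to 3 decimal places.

1.156°

BM1: φ = +45.85500°, λ = -177.16800°
CR2: φ = +45.58867°, λ = -175.55650°
Δφ = -0.2663°,  Δλ = 1.6115°
a = sin²(Δφ/2) + cos φ₁ cos φ₂ sin²(Δλ/2) = 0.000102
c = 2·arcsin(√a) = 0.020178 rad = 1.1561°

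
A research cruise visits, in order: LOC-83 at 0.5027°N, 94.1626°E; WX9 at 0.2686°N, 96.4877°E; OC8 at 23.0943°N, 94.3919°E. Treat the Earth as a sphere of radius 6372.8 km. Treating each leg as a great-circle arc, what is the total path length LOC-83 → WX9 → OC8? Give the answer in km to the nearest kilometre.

2809 km

LOC-83→WX9: c = 0.040785 rad, d = 259.91 km
WX9→OC8: c = 0.399967 rad, d = 2548.91 km
Total = 259.91 + 2548.91 = 2808.82 km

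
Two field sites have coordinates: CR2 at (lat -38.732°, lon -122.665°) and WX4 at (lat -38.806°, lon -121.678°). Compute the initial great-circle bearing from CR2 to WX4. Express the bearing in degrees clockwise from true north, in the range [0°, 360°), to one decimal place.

95.8°

Δλ = 0.9870°
y = sin Δλ · cos φ₂ = 0.013423
x = cos φ₁ sin φ₂ − sin φ₁ cos φ₂ cos Δλ = -0.001364
θ = atan2(y, x) = 95.8016° → 95.8016° (mod 360°)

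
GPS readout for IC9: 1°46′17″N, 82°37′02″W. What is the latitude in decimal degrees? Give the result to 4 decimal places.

1.7714°N

1° + 46′/60 + 17″/3600 = 1 + 0.76667 + 0.00472 = 1.7714°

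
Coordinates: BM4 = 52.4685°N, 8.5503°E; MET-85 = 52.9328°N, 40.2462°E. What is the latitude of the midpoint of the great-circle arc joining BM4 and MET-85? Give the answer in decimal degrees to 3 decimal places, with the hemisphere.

53.765°N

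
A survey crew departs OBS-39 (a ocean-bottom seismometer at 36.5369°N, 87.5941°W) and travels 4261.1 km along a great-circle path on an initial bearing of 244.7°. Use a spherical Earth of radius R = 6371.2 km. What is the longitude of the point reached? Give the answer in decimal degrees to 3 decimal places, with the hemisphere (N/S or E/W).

123.017°W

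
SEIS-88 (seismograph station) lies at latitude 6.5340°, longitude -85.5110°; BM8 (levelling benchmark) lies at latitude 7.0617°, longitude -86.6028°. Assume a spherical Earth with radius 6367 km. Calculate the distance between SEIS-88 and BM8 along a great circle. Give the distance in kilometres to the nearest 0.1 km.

134.0 km

Δφ = 0.5277°,  Δλ = -1.0918°
a = sin²(Δφ/2) + cos φ₁ cos φ₂ sin²(Δλ/2) = 0.000111
c = 2·arcsin(√a) = 0.021044 rad = 1.2057°
d = R·c = 6367 × 0.021044 = 134.0 km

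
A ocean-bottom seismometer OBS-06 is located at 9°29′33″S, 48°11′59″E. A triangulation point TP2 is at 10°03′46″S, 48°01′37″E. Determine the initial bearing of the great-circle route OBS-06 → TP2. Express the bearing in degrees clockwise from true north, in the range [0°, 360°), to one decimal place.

196.6°

OBS-06: φ = -9.49250°, λ = +48.19972°
TP2: φ = -10.06278°, λ = +48.02694°
Δλ = -0.1728°
y = sin Δλ · cos φ₂ = -0.002969
x = cos φ₁ sin φ₂ − sin φ₁ cos φ₂ cos Δλ = -0.009954
θ = atan2(y, x) = -163.3905° → 196.6095° (mod 360°)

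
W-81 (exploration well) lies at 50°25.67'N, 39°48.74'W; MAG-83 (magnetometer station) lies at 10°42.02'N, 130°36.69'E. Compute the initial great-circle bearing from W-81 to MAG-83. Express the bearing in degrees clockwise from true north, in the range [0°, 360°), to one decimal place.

W-81: φ = +50.42783°, λ = -39.81233°
MAG-83: φ = +10.70033°, λ = +130.61150°
Δλ = 170.4238°
y = sin Δλ · cos φ₂ = 0.163466
x = cos φ₁ sin φ₂ − sin φ₁ cos φ₂ cos Δλ = 0.865148
θ = atan2(y, x) = 10.6997° → 10.6997° (mod 360°)

10.7°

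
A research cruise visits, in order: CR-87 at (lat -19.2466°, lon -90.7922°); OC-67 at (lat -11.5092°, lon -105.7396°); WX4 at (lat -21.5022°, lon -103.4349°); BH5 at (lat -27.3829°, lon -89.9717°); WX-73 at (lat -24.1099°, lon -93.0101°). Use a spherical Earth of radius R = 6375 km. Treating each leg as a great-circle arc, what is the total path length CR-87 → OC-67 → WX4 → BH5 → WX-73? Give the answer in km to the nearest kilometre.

CR-87→OC-67: c = 0.285247 rad, d = 1818.45 km
OC-67→WX4: c = 0.178611 rad, d = 1138.64 km
WX4→BH5: c = 0.237052 rad, d = 1511.21 km
BH5→WX-73: c = 0.074455 rad, d = 474.65 km
Total = 1818.45 + 1138.64 + 1511.21 + 474.65 = 4942.96 km

4943 km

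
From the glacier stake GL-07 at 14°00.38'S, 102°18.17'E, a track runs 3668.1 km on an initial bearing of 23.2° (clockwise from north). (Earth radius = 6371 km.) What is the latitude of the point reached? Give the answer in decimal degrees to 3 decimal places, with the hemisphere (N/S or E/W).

GL-07: φ = -14.00633°, λ = +102.30283°
δ = d/R = 3668.1/6371 = 0.575749 rad
φ₂ = arcsin(sin φ₁ cos δ + cos φ₁ sin δ cos θ)
   = arcsin(-0.24203·0.83878 + 0.97027·0.54446·0.91914) = 16.41228°
λ₂ = λ₁ + atan2(sin θ sin δ cos φ₁, cos δ − sin φ₁ sin φ₂) = 115.22327°

16.412°N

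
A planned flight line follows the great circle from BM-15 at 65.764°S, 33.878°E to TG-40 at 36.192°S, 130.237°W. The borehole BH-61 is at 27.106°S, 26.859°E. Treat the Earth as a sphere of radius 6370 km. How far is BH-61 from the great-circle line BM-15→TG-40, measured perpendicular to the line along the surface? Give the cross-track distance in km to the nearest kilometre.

1583 km

δ₁₃ = central angle BM-15→BH-61 = 0.679081 rad  (haversine)
θ₁₃ = bearing BM-15→BH-61 = 350.027°,  θ₁₂ = bearing BM-15→TG-40 = 193.087°
dₓₜ = R·arcsin(sin δ₁₃ · sin(θ₁₃ − θ₁₂)) = 6370·arcsin(0.62808·sin(156.940°)) = 1583.398 km
|dₓₜ| = 1583.398 km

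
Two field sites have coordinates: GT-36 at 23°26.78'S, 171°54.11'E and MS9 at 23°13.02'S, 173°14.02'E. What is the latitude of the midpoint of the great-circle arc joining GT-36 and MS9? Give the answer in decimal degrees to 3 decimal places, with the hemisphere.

GT-36: φ = -23.44633°, λ = +171.90183°
MS9: φ = -23.21700°, λ = +173.23367°
Bx = cos φ₂ cos Δλ = 0.918770,  By = cos φ₂ sin Δλ = 0.021361
φₘ = atan2(sin φ₁ + sin φ₂, √((cos φ₁ + Bx)² + By²)) = -23.33307°
λₘ = λ₁ + atan2(By, cos φ₁ + Bx) = 172.56832°

23.333°S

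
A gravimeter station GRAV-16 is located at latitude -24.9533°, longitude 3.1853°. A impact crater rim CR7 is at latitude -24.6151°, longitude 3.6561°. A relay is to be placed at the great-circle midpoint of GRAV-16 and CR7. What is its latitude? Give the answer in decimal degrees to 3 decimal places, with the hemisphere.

24.784°S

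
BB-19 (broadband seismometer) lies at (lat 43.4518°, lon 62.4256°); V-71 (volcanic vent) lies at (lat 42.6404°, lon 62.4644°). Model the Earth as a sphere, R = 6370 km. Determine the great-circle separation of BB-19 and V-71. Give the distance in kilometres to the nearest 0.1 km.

Δφ = -0.8114°,  Δλ = 0.0388°
a = sin²(Δφ/2) + cos φ₁ cos φ₂ sin²(Δλ/2) = 0.000050
c = 2·arcsin(√a) = 0.014170 rad = 0.8119°
d = R·c = 6370 × 0.014170 = 90.3 km

90.3 km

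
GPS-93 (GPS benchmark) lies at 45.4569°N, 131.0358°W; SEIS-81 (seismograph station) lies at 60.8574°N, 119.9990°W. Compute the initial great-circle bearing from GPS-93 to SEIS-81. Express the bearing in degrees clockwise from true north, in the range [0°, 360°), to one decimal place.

18.9°

Δλ = 11.0368°
y = sin Δλ · cos φ₂ = 0.093228
x = cos φ₁ sin φ₂ − sin φ₁ cos φ₂ cos Δλ = 0.271984
θ = atan2(y, x) = 18.9202° → 18.9202° (mod 360°)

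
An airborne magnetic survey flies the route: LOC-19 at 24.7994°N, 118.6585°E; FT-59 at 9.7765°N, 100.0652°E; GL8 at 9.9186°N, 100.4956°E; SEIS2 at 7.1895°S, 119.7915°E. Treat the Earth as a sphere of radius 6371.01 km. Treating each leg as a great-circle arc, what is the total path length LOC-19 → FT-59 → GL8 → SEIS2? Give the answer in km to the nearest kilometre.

5491 km

LOC-19→FT-59: c = 0.404932 rad, d = 2579.82 km
FT-59→GL8: c = 0.007806 rad, d = 49.73 km
GL8→SEIS2: c = 0.449071 rad, d = 2861.04 km
Total = 2579.82 + 49.73 + 2861.04 = 5490.59 km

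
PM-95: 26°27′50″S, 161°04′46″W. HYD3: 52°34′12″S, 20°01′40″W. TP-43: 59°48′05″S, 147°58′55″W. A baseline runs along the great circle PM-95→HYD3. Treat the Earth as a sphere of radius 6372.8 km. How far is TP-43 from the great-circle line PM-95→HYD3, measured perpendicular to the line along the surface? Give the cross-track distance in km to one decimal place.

PM-95: φ = -26.46389°, λ = -161.07944°
HYD3: φ = -52.57000°, λ = -20.02778°
TP-43: φ = -59.80139°, λ = -147.98194°
δ₁₃ = central angle PM-95→TP-43 = 0.602831 rad  (haversine)
θ₁₃ = bearing PM-95→TP-43 = 168.402°,  θ₁₂ = bearing PM-95→HYD3 = 157.481°
dₓₜ = R·arcsin(sin δ₁₃ · sin(θ₁₃ − θ₁₂)) = 6372.8·arcsin(0.56698·sin(10.921°)) = 685.889 km
|dₓₜ| = 685.889 km

685.9 km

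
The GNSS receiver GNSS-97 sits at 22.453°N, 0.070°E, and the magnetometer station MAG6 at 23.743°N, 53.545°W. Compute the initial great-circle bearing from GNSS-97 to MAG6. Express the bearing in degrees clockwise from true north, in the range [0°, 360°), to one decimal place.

Δλ = -53.6150°
y = sin Δλ · cos φ₂ = -0.736910
x = cos φ₁ sin φ₂ − sin φ₁ cos φ₂ cos Δλ = 0.164727
θ = atan2(y, x) = -77.3994° → 282.6006° (mod 360°)

282.6°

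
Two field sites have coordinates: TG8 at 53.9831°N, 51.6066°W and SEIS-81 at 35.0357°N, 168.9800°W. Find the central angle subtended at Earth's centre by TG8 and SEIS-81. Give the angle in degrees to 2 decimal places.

Δφ = -18.9474°,  Δλ = -117.3734°
a = sin²(Δφ/2) + cos φ₁ cos φ₂ sin²(Δλ/2) = 0.378514
c = 2·arcsin(√a) = 1.325368 rad = 75.9380°

75.94°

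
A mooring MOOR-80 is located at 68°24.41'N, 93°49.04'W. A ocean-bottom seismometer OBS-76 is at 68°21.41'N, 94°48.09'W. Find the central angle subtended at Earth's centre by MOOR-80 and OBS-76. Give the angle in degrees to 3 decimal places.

0.366°

MOOR-80: φ = +68.40683°, λ = -93.81733°
OBS-76: φ = +68.35683°, λ = -94.80150°
Δφ = -0.0500°,  Δλ = -0.9842°
a = sin²(Δφ/2) + cos φ₁ cos φ₂ sin²(Δλ/2) = 0.000010
c = 2·arcsin(√a) = 0.006388 rad = 0.3660°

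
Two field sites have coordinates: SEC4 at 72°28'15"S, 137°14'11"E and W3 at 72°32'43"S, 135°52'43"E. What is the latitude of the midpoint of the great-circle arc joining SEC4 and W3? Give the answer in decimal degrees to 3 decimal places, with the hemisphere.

72.509°S

SEC4: φ = -72.47083°, λ = +137.23639°
W3: φ = -72.54528°, λ = +135.87861°
Bx = cos φ₂ cos Δλ = 0.299868,  By = cos φ₂ sin Δλ = -0.007108
φₘ = atan2(sin φ₁ + sin φ₂, √((cos φ₁ + Bx)² + By²)) = -72.50921°
λₘ = λ₁ + atan2(By, cos φ₁ + Bx) = 136.55890°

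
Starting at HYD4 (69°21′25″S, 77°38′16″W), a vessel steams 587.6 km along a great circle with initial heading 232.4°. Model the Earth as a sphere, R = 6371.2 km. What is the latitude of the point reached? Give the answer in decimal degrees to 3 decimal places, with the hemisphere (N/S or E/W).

72.106°S

HYD4: φ = -69.35694°, λ = -77.63778°
δ = d/R = 587.6/6371.2 = 0.092228 rad
φ₂ = arcsin(sin φ₁ cos δ + cos φ₁ sin δ cos θ)
   = arcsin(-0.93579·0.99575 + 0.35254·0.09210·-0.61015) = -72.10629°
λ₂ = λ₁ + atan2(sin θ sin δ cos φ₁, cos δ − sin φ₁ sin φ₂) = -91.37585°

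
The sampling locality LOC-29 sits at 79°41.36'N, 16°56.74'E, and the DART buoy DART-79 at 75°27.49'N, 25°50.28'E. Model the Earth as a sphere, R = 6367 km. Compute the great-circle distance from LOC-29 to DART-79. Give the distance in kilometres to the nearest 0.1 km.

LOC-29: φ = +79.68933°, λ = +16.94567°
DART-79: φ = +75.45817°, λ = +25.83800°
Δφ = -4.2312°,  Δλ = 8.8923°
a = sin²(Δφ/2) + cos φ₁ cos φ₂ sin²(Δλ/2) = 0.001633
c = 2·arcsin(√a) = 0.080839 rad = 4.6317°
d = R·c = 6367 × 0.080839 = 514.7 km

514.7 km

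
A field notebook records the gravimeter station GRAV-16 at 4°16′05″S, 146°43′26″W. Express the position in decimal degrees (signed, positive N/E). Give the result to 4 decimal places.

lat: 4.2681° S → -4.2681°
lon: 146.7239° W → -146.7239°

-4.2681°, -146.7239°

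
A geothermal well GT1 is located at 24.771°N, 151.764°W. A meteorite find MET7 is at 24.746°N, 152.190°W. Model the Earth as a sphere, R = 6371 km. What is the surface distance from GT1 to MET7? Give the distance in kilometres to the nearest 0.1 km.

43.1 km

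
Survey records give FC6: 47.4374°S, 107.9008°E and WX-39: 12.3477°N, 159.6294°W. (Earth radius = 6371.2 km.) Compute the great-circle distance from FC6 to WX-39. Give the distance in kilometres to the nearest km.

11200 km

Δφ = 59.7851°,  Δλ = 92.4698°
a = sin²(Δφ/2) + cos φ₁ cos φ₂ sin²(Δλ/2) = 0.592989
c = 2·arcsin(√a) = 1.757863 rad = 100.7181°
d = R·c = 6371.2 × 1.757863 = 11199.7 km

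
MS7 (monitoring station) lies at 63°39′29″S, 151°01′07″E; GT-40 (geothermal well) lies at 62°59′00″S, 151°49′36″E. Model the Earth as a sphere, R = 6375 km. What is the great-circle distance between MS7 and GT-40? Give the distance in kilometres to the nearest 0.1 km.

MS7: φ = -63.65806°, λ = +151.01861°
GT-40: φ = -62.98333°, λ = +151.82667°
Δφ = 0.6747°,  Δλ = 0.8081°
a = sin²(Δφ/2) + cos φ₁ cos φ₂ sin²(Δλ/2) = 0.000045
c = 2·arcsin(√a) = 0.013370 rad = 0.7661°
d = R·c = 6375 × 0.013370 = 85.2 km

85.2 km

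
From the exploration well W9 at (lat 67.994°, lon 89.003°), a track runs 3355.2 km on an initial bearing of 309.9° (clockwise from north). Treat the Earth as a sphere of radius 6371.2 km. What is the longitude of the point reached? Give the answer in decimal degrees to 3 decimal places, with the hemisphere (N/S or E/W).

δ = d/R = 3355.2/6371.2 = 0.526620 rad
φ₂ = arcsin(sin φ₁ cos δ + cos φ₁ sin δ cos θ)
   = arcsin(0.92714·0.86451 + 0.37470·0.50261·0.64145) = 67.26938°
λ₂ = λ₁ + atan2(sin θ sin δ cos φ₁, cos δ − sin φ₁ sin φ₂) = 2.71598°

2.716°E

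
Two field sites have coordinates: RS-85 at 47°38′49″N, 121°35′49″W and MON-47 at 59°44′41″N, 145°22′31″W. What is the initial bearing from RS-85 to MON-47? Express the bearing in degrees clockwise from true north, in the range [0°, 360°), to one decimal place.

319.9°

RS-85: φ = +47.64694°, λ = -121.59694°
MON-47: φ = +59.74472°, λ = -145.37528°
Δλ = -23.7783°
y = sin Δλ · cos φ₂ = -0.203153
x = cos φ₁ sin φ₂ − sin φ₁ cos φ₂ cos Δλ = 0.241189
θ = atan2(y, x) = -40.1074° → 319.8926° (mod 360°)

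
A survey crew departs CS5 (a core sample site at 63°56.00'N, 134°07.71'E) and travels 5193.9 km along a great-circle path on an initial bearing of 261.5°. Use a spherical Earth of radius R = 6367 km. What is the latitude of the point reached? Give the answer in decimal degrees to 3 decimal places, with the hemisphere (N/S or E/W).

CS5: φ = +63.93333°, λ = +134.12850°
δ = d/R = 5193.9/6367 = 0.815753 rad
φ₂ = arcsin(sin φ₁ cos δ + cos φ₁ sin δ cos θ)
   = arcsin(0.89828·0.68532 + 0.43942·0.72824·-0.14781) = 34.63263°
λ₂ = λ₁ + atan2(sin θ sin δ cos φ₁, cos δ − sin φ₁ sin φ₂) = 73.04300°

34.633°N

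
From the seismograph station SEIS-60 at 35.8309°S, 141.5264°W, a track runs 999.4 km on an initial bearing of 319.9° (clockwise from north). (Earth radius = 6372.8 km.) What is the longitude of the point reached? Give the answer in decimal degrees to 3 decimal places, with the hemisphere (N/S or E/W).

148.117°W

δ = d/R = 999.4/6372.8 = 0.156823 rad
φ₂ = arcsin(sin φ₁ cos δ + cos φ₁ sin δ cos θ)
   = arcsin(-0.58540·0.98773 + 0.81075·0.15618·0.76492) = -28.77390°
λ₂ = λ₁ + atan2(sin θ sin δ cos φ₁, cos δ − sin φ₁ sin φ₂) = -148.11681°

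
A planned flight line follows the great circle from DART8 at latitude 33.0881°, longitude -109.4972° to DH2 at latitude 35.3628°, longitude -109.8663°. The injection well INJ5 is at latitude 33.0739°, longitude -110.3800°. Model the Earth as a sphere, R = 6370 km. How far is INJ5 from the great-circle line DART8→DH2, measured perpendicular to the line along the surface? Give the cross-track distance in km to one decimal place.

81.7 km

δ₁₃ = central angle DART8→INJ5 = 0.012913 rad  (haversine)
θ₁₃ = bearing DART8→INJ5 = 269.141°,  θ₁₂ = bearing DART8→DH2 = 352.462°
dₓₜ = R·arcsin(sin δ₁₃ · sin(θ₁₃ − θ₁₂)) = 6370·arcsin(0.01291·sin(-83.321°)) = -81.694 km
|dₓₜ| = 81.694 km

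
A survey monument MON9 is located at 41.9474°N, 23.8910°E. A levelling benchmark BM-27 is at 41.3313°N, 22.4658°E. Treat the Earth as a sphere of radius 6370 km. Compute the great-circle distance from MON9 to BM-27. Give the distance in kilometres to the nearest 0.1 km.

136.8 km

Δφ = -0.6161°,  Δλ = -1.4252°
a = sin²(Δφ/2) + cos φ₁ cos φ₂ sin²(Δλ/2) = 0.000115
c = 2·arcsin(√a) = 0.021475 rad = 1.2304°
d = R·c = 6370 × 0.021475 = 136.8 km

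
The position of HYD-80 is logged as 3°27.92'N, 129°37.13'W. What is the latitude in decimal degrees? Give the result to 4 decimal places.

3.4653°N

3° + 27.92′/60 = 3 + 0.46533 = 3.4653°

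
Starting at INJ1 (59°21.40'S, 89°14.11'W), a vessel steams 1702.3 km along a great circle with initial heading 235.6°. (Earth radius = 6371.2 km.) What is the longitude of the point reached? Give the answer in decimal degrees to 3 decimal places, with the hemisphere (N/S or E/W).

INJ1: φ = -59.35667°, λ = -89.23517°
δ = d/R = 1702.3/6371.2 = 0.267187 rad
φ₂ = arcsin(sin φ₁ cos δ + cos φ₁ sin δ cos θ)
   = arcsin(-0.86036·0.96452 + 0.50969·0.26402·-0.56497) = -64.93880°
λ₂ = λ₁ + atan2(sin θ sin δ cos φ₁, cos δ − sin φ₁ sin φ₂) = -120.18511°

120.185°W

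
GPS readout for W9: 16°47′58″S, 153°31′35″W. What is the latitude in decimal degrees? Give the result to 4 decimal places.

16° + 47′/60 + 58″/3600 = 16 + 0.78333 + 0.01611 = 16.7994°

16.7994°S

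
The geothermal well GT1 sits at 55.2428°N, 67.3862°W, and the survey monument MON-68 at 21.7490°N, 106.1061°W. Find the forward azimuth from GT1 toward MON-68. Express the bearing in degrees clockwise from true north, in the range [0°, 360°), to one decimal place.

Δλ = -38.7199°
y = sin Δλ · cos φ₂ = -0.580987
x = cos φ₁ sin φ₂ − sin φ₁ cos φ₂ cos Δλ = -0.384129
θ = atan2(y, x) = -123.4713° → 236.5287° (mod 360°)

236.5°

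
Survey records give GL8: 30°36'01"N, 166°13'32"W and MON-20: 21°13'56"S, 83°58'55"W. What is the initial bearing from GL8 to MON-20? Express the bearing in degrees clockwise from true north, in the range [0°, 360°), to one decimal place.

GL8: φ = +30.60028°, λ = -166.22556°
MON-20: φ = -21.23222°, λ = -83.98194°
Δλ = 82.2436°
y = sin Δλ · cos φ₂ = 0.923592
x = cos φ₁ sin φ₂ − sin φ₁ cos φ₂ cos Δλ = -0.375754
θ = atan2(y, x) = 112.1384° → 112.1384° (mod 360°)

112.1°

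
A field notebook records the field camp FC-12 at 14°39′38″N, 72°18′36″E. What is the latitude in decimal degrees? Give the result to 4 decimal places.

14.6606°N

14° + 39′/60 + 38″/3600 = 14 + 0.65000 + 0.01056 = 14.6606°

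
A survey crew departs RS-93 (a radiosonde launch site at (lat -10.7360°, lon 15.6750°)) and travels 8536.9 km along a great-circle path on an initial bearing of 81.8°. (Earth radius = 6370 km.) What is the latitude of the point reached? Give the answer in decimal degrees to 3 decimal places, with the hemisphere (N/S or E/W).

5.385°N

δ = d/R = 8536.9/6370 = 1.340173 rad
φ₂ = arcsin(sin φ₁ cos δ + cos φ₁ sin δ cos θ)
   = arcsin(-0.18628·0.22858 + 0.98250·0.97352·0.14263) = 5.38459°
λ₂ = λ₁ + atan2(sin θ sin δ cos φ₁, cos δ − sin φ₁ sin φ₂) = 91.10518°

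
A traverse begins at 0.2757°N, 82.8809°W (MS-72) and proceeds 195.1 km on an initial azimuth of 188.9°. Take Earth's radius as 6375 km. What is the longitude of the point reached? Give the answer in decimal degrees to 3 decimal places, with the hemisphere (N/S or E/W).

δ = d/R = 195.1/6375 = 0.030604 rad
φ₂ = arcsin(sin φ₁ cos δ + cos φ₁ sin δ cos θ)
   = arcsin(0.00481·0.99953 + 0.99999·0.03060·-0.98796) = -1.45666°
λ₂ = λ₁ + atan2(sin θ sin δ cos φ₁, cos δ − sin φ₁ sin φ₂) = -83.15223°

83.152°W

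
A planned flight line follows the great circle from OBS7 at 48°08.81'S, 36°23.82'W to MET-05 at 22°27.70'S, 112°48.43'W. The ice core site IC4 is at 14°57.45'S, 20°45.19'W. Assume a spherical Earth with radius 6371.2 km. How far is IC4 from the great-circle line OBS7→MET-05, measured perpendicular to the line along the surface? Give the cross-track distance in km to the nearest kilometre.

3271 km

OBS7: φ = -48.14683°, λ = -36.39700°
MET-05: φ = -22.46167°, λ = -112.80717°
IC4: φ = -14.95750°, λ = -20.75317°
δ₁₃ = central angle OBS7→IC4 = 0.621532 rad  (haversine)
θ₁₃ = bearing OBS7→IC4 = 26.578°,  θ₁₂ = bearing OBS7→MET-05 = 264.078°
dₓₜ = R·arcsin(sin δ₁₃ · sin(θ₁₃ − θ₁₂)) = 6371.2·arcsin(0.58228·sin(-237.500°)) = 3270.593 km
|dₓₜ| = 3270.593 km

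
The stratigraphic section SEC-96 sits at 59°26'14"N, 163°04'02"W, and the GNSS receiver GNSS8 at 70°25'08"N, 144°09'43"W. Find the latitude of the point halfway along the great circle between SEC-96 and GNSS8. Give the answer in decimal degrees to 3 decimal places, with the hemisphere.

65.215°N

SEC-96: φ = +59.43722°, λ = -163.06722°
GNSS8: φ = +70.41889°, λ = -144.16194°
Bx = cos φ₂ cos Δλ = 0.317062,  By = cos φ₂ sin Δλ = 0.108587
φₘ = atan2(sin φ₁ + sin φ₂, √((cos φ₁ + Bx)² + By²)) = 65.21464°
λₘ = λ₁ + atan2(By, cos φ₁ + Bx) = -155.57389°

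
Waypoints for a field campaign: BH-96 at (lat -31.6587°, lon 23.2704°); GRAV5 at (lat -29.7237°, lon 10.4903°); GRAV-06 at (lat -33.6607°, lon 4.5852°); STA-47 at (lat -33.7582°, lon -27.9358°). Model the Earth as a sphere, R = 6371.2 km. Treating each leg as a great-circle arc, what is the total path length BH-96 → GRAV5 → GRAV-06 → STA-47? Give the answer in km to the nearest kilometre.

4945 km

BH-96→GRAV5: c = 0.194641 rad, d = 1240.10 km
GRAV5→GRAV-06: c = 0.111371 rad, d = 709.57 km
GRAV-06→STA-47: c = 0.470173 rad, d = 2995.57 km
Total = 1240.10 + 709.57 + 2995.57 = 4945.23 km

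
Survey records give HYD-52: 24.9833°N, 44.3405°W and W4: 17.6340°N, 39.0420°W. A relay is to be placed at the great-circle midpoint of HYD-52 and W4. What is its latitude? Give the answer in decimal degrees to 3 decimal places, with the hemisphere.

Bx = cos φ₂ cos Δλ = 0.948939,  By = cos φ₂ sin Δλ = 0.088005
φₘ = atan2(sin φ₁ + sin φ₂, √((cos φ₁ + Bx)² + By²)) = 21.32939°
λₘ = λ₁ + atan2(By, cos φ₁ + Bx) = -41.62484°

21.329°N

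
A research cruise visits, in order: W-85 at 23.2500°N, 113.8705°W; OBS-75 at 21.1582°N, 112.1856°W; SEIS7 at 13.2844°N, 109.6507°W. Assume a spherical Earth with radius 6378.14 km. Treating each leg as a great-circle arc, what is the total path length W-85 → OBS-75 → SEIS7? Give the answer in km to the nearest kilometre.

1207 km

W-85→OBS-75: c = 0.045542 rad, d = 290.47 km
OBS-75→SEIS7: c = 0.143762 rad, d = 916.93 km
Total = 290.47 + 916.93 = 1207.40 km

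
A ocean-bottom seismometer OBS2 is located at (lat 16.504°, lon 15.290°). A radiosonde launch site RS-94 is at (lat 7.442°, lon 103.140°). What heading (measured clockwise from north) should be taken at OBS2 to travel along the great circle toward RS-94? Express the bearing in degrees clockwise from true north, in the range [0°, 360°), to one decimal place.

Δλ = 87.8500°
y = sin Δλ · cos φ₂ = 0.990878
x = cos φ₁ sin φ₂ − sin φ₁ cos φ₂ cos Δλ = 0.113618
θ = atan2(y, x) = 83.4588° → 83.4588° (mod 360°)

83.5°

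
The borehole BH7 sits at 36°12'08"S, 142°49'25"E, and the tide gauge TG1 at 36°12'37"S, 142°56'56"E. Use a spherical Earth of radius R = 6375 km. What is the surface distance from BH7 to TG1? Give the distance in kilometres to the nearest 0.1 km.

BH7: φ = -36.20222°, λ = +142.82361°
TG1: φ = -36.21028°, λ = +142.94889°
Δφ = -0.0081°,  Δλ = 0.1253°
a = sin²(Δφ/2) + cos φ₁ cos φ₂ sin²(Δλ/2) = 0.000001
c = 2·arcsin(√a) = 0.001770 rad = 0.1014°
d = R·c = 6375 × 0.001770 = 11.3 km

11.3 km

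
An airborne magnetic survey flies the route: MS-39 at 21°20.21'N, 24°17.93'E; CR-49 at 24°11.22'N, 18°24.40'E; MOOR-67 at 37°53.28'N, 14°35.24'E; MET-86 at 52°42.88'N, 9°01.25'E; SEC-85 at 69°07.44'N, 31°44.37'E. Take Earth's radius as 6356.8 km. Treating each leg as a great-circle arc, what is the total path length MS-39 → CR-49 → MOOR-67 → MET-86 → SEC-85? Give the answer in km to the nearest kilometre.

6109 km

MS-39: φ = +21.33683°, λ = +24.29883°
CR-49: φ = +24.18700°, λ = +18.40667°
MOOR-67: φ = +37.88800°, λ = +14.58733°
MET-86: φ = +52.71467°, λ = +9.02083°
SEC-85: φ = +69.12400°, λ = +31.73950°
MS-39→CR-49: c = 0.107065 rad, d = 680.59 km
CR-49→MOOR-67: c = 0.245787 rad, d = 1562.42 km
MOOR-67→MET-86: c = 0.267443 rad, d = 1700.08 km
MET-86→SEC-85: c = 0.340705 rad, d = 2165.80 km
Total = 680.59 + 1562.42 + 1700.08 + 2165.80 = 6108.89 km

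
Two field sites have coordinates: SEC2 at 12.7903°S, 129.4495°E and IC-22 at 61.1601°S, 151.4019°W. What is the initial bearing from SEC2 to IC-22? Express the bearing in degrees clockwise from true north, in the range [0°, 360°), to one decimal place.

150.4°

Δλ = 79.1486°
y = sin Δλ · cos φ₂ = 0.473739
x = cos φ₁ sin φ₂ − sin φ₁ cos φ₂ cos Δλ = -0.834131
θ = atan2(y, x) = 150.4059° → 150.4059° (mod 360°)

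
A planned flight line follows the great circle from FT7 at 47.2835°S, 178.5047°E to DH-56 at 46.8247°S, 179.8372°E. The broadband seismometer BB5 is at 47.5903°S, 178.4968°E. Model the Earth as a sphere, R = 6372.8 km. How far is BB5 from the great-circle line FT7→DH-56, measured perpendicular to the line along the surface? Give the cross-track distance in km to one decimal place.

δ₁₃ = central angle FT7→BB5 = 0.005355 rad  (haversine)
θ₁₃ = bearing FT7→BB5 = 180.995°,  θ₁₂ = bearing FT7→DH-56 = 63.678°
dₓₜ = R·arcsin(sin δ₁₃ · sin(θ₁₃ − θ₁₂)) = 6372.8·arcsin(0.00536·sin(117.317°)) = 30.323 km
|dₓₜ| = 30.323 km

30.3 km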